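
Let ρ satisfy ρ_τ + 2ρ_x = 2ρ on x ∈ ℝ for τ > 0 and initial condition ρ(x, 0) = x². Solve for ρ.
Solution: Substitute ρ = exp(2τ)u.
Then ρ_τ = exp(2τ)(u_τ + 2u), ρ_x = exp(2τ)u_x; substituting and dividing by exp(2τ), the lower-order terms cancel: u_τ + 2u_x = 0 (standard advection equation).
Data for u: u(x,0) = ρ(x,0) = x².
By characteristics (dx/dτ = 2), u(x,τ) = f(x - 2τ) with f = u(·, 0).
So u(x,τ) = x² - 4xτ + 4τ², and ρ(x,τ) = exp(2τ)u(x,τ).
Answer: ρ(x, τ) = x²exp(2τ) - 4xτexp(2τ) + 4τ²exp(2τ)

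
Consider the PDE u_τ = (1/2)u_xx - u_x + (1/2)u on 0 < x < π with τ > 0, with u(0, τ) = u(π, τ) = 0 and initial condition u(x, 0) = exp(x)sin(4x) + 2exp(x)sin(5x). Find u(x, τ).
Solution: Substitute u = exp(x)w.
Then u_x = exp(x)(w_x + w), u_xx = exp(x)(w_xx + 2w_x + w), u_τ = exp(x)w_τ; substituting and dividing by exp(x), the lower-order terms cancel: w_τ = (1/2)w_xx (standard heat equation).
Data for w: w(x,0) = exp(-x)u(x,0) = sin(4x) + 2sin(5x). The boundary conditions carry over: w(0,τ) = w(π,τ) = 0.
Separating variables: w = Σ c_n exp(-n²τ/2) sin(nx). From w(x,0) = sin(4x) + 2sin(5x): c_4=1, c_5=2.
So w(x,τ) = exp(-8τ)sin(4x) + 2exp(-25τ/2)sin(5x), and u(x,τ) = exp(x)w(x,τ).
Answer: u(x, τ) = exp(x)exp(-8τ)sin(4x) + 2exp(x)exp(-25τ/2)sin(5x)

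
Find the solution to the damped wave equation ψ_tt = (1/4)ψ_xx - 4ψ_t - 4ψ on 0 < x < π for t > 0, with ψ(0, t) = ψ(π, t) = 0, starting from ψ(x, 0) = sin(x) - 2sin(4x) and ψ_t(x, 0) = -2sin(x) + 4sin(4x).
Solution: Substitute ψ = exp(-2t)u.
Then ψ_t = exp(-2t)(u_t - 2u), ψ_tt = exp(-2t)(u_tt - 4u_t + 4u), ψ_xx = exp(-2t)u_xx; substituting and dividing by exp(-2t), the lower-order terms cancel: u_tt = (1/4)u_xx (standard wave equation).
Data for u: u(x,0) = ψ(x,0) = sin(x) - 2sin(4x); u_t(x,0) = ψ_t(x,0) + 2ψ(x,0) = 0. The boundary conditions carry over: u(0,t) = u(π,t) = 0.
Separating variables: u = Σ [A_n cos(ω_n t) + B_n sin(ω_n t)] sin(nx), ω_n = n/2. From ICs: A_1=1, A_4=-2.
So u(x,t) = sin(x)cos(t/2) - 2sin(4x)cos(2t), and ψ(x,t) = exp(-2t)u(x,t).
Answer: ψ(x, t) = exp(-2t)sin(x)cos(t/2) - 2exp(-2t)sin(4x)cos(2t)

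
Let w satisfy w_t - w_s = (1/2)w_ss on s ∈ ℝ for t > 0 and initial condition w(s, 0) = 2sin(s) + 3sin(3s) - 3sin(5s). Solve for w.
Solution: Change to a moving frame: let η = s + t, σ = t and write w(s,t) = u(η,σ).
By the chain rule w_t = u_σ + u_η, w_s = u_η, w_ss = u_ηη.
Then w_t - w_s = u_σ: the advection term cancels and the PDE becomes the heat equation u_σ = (1/2)u_ηη on η ∈ ℝ.
Initial data: u(η,0) = w(η,0) = 2sin(η) + 3sin(3η) - 3sin(5η).
On η ∈ ℝ each mode satisfies (sin(nη))″ = -n² sin(nη), so exp(-n²σ/2) sin(nη) solves the heat equation; by superposition u(η,σ) = Σ c_n exp(-n²σ/2) sin(nη).
Reading off the coefficients: c_1=2, c_3=3, c_5=-3, so u(η,σ) = 2exp(-σ/2)sin(η) + 3exp(-9σ/2)sin(3η) - 3exp(-25σ/2)sin(5η).
Substituting back η = s + t, σ = t: w(s,t) = u(s + t, t).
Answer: w(s, t) = 2exp(-t/2)sin(s + t) + 3exp(-9t/2)sin(3s + 3t) - 3exp(-25t/2)sin(5s + 5t)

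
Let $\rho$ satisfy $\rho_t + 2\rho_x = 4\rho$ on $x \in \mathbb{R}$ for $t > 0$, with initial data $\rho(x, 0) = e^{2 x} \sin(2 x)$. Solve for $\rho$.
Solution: Substitute $\rho = e^{2x}u$, i.e. $u = e^{-2x}\rho$.
By the product rule, $\rho_x = e^{2x}(u_x + 2u)$, $\rho_t = e^{2x}u_t$.
Substituting into the PDE and dividing by $e^{2x}$: $u_t + 2(u_x + 2u) = 4u$.
The lower-order terms cancel, leaving the standard advection equation $u_t + 2u_x = 0$.
Initial data for $u$: $u(x,0) = e^{-2x}\rho(x,0) = \sin(2 x)$.
Solve for $u$:
  By method of characteristics (waves move right with speed 2):
  Along characteristics $x - 2t =$ const, $u$ is constant, so $u(x,t) = f(x - 2t)$ with $f = u( \cdot , 0)$.
Hence $u(x,t) = - \sin(4 t - 2 x)$.
Transform back: $\rho(x,t) = e^{2x}u(x,t)$.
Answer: $\rho(x, t) = - e^{2 x} \sin(4 t - 2 x)$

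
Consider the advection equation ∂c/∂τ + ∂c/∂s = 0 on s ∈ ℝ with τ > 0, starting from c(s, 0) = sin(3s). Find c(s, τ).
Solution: By characteristics (ds/dτ = 1), c(s,τ) = f(s - τ) with f = c(·, 0).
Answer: c(s, τ) = sin(3s - 3τ)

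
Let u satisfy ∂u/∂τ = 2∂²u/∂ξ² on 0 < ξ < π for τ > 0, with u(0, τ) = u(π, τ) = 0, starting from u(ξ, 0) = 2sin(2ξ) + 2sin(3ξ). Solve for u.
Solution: Using separation of variables u = X(ξ)T(τ):
Eigenfunctions: sin(nξ), n = 1, 2, 3, ...
General solution: u(ξ, τ) = Σ c_n sin(nξ) exp(-2n² τ)
Matching u(ξ,0) = 2sin(2ξ) + 2sin(3ξ) term by term: c_2=2, c_3=2.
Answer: u(ξ, τ) = 2exp(-8τ)sin(2ξ) + 2exp(-18τ)sin(3ξ)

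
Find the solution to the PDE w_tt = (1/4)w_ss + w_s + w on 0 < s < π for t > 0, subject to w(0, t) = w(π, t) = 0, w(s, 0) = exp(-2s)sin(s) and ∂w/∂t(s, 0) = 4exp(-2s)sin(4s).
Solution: Substitute w = exp(-2s)u.
Then w_s = exp(-2s)(u_s - 2u), w_ss = exp(-2s)(u_ss - 4u_s + 4u), w_tt = exp(-2s)u_tt; substituting and dividing by exp(-2s), the lower-order terms cancel: u_tt = (1/4)u_ss (standard wave equation).
Data for u: u(s,0) = exp(2s)w(s,0) = sin(s); u_t(s,0) = exp(2s)w_t(s,0) = 4sin(4s). The boundary conditions carry over: u(0,t) = u(π,t) = 0.
Separating variables: u = Σ [A_n cos(ω_n t) + B_n sin(ω_n t)] sin(ns), ω_n = n/2. From ICs (B_n = velocity coefficient / ω_n): A_1=1, B_4=2.
So u(s,t) = sin(s)cos(t/2) + 2sin(4s)sin(2t), and w(s,t) = exp(-2s)u(s,t).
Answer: w(s, t) = exp(-2s)sin(s)cos(t/2) + 2exp(-2s)sin(4s)sin(2t)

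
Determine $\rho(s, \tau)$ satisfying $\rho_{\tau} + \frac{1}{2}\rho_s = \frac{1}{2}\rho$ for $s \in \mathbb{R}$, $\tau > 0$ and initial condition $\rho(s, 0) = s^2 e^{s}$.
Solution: Substitute $\rho = e^{s}u$, i.e. $u = e^{-s}\rho$.
By the product rule, $\rho_s = e^{s}(u_s + u)$, $\rho_{\tau} = e^{s}u_{\tau}$.
Substituting into the PDE and dividing by $e^{s}$: $u_{\tau} + \frac{1}{2}(u_s + u) = \frac{1}{2}u$.
The lower-order terms cancel, leaving the standard advection equation $u_{\tau} + \frac{1}{2}u_s = 0$.
Initial data for $u$: $u(s,0) = e^{-s}\rho(s,0) = s^2$.
Solve for $u$:
  By method of characteristics (waves move right with speed 1/2):
  Along characteristics $s - \frac{1}{2}\tau =$ const, $u$ is constant, so $u(s,\tau) = f(s - \frac{1}{2}\tau)$ with $f = u( \cdot , 0)$.
Hence $u(s,\tau) = s^2 - s \tau + \frac{1}{4} \tau^2$.
Transform back: $\rho(s,\tau) = e^{s}u(s,\tau)$.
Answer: $\rho(s, \tau) = \frac{1}{4} \tau^2 e^{s} -  \tau s e^{s} + s^2 e^{s}$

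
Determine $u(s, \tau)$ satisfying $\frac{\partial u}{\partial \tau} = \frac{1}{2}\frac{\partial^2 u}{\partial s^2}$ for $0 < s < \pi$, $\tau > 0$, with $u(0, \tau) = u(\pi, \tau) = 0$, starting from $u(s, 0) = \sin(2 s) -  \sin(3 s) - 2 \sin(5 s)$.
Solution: Using separation of variables $u = X(s)T(\tau)$:
Eigenfunctions: $\sin(ns)$, $n = 1, 2, 3, \ldots$
General solution: $u(s, \tau) = \sum c_n \sin(ns) e^{-n^2 \tau/2}$
Matching $u(s,0) = \sin(2 s) - \sin(3 s) - 2 \sin(5 s)$ term by term: $c_2=1, c_3=-1, c_5=-2$.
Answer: $u(s, \tau) = e^{-2 \tau} \sin(2 s) -  e^{-9 \tau/2} \sin(3 s) - 2 e^{-25 \tau/2} \sin(5 s)$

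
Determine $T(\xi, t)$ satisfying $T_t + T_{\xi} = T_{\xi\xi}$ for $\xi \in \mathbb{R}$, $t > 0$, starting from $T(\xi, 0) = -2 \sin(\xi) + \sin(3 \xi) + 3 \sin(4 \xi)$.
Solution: Change to a moving frame: let $\eta = \xi - t$, $\sigma = t$ and write $T(\xi,t) = u(\eta,\sigma)$.
By the chain rule $T_t = u_{\sigma} - u_{\eta}$, $T_{\xi} = u_{\eta}$, $T_{\xi\xi} = u_{\eta\eta}$.
Then $T_t + T_{\xi} = u_{\sigma}$: the advection term cancels and the PDE becomes the heat equation $u_{\sigma} = u_{\eta\eta}$ on $\eta \in \mathbb{R}$.
Initial data: $u(\eta,0) = T(\eta,0) = -2 \sin(\eta) + \sin(3 \eta) + 3 \sin(4 \eta)$.
On $\eta \in \mathbb{R}$ each mode satisfies $(\sin(n\eta))'' = -n^2 \sin(n\eta)$, so $e^{-n^2\sigma} \sin(n\eta)$ solves the heat equation; by superposition $u(\eta,\sigma) = \sum c_n e^{-n^2\sigma} \sin(n\eta)$.
Reading off the coefficients: $c_1=-2, c_3=1, c_4=3$, so $u(\eta,\sigma) = -2 e^{-\sigma} \sin(\eta) + e^{-9 \sigma} \sin(3 \eta) + 3 e^{-16 \sigma} \sin(4 \eta)$.
Substituting back $\eta = \xi - t$, $\sigma = t$: $T(\xi,t) = u(\xi - t, t)$.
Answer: $T(\xi, t) = -2 e^{-t} \sin(\xi - t) + e^{-9 t} \sin(3 \xi - 3 t) + 3 e^{-16 t} \sin(4 \xi - 4 t)$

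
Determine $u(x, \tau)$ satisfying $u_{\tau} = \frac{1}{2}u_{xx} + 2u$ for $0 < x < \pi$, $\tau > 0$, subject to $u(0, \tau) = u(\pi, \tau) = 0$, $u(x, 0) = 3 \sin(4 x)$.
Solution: Substitute $u = e^{2\tau}w$.
Then $u_{\tau} = e^{2\tau}(w_{\tau} + 2w)$, $u_{xx} = e^{2\tau}w_{xx}$; substituting and dividing by $e^{2\tau}$, the lower-order terms cancel: $w_{\tau} = \frac{1}{2}w_{xx}$ (standard heat equation).
Data for $w$: $w(x,0) = u(x,0) = 3 \sin(4 x)$. The boundary conditions carry over: $w(0,\tau) = w(\pi,\tau) = 0$.
Separating variables: $w = \sum c_n e^{-n^2\tau/2} \sin(nx)$. From $w(x,0) = 3 \sin(4 x)$: $c_4=3$.
So $w(x,\tau) = 3 e^{-8 \tau} \sin(4 x)$, and $u(x,\tau) = e^{2\tau}w(x,\tau)$.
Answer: $u(x, \tau) = 3 e^{-6 \tau} \sin(4 x)$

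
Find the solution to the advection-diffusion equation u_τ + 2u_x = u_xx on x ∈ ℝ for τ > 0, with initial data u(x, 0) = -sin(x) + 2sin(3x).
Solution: Moving frame: η = x - 2τ, σ = τ, u = w(η,σ), so u_τ = w_σ - 2w_η and u_xx = w_ηη.
Hence u_τ + 2u_x = w_σ and the PDE becomes the heat equation w_σ = w_ηη on η ∈ ℝ.
Initial data: w(η,0) = u(η,0) = -sin(η) + 2sin(3η). Each mode sin(nη) decays as exp(-n²σ) on ℝ, so w(η,σ) = Σ c_n exp(-n²σ) sin(nη) with c_1=-1, c_3=2: w(η,σ) = -exp(-σ)sin(η) + 2exp(-9σ)sin(3η).
Substituting back: u(x,τ) = w(x - 2τ, τ).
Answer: u(x, τ) = -exp(-τ)sin(x - 2τ) + 2exp(-9τ)sin(3x - 6τ)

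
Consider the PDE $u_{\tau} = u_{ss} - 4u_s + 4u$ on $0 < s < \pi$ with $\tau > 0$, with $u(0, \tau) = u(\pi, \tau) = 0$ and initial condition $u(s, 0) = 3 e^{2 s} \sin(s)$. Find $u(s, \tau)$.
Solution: Substitute $u = e^{2s}w$.
Then $u_s = e^{2s}(w_s + 2w)$, $u_{ss} = e^{2s}(w_{ss} + 4w_s + 4w)$, $u_{\tau} = e^{2s}w_{\tau}$; substituting and dividing by $e^{2s}$, the lower-order terms cancel: $w_{\tau} = w_{ss}$ (standard heat equation).
Data for $w$: $w(s,0) = e^{-2s}u(s,0) = 3 \sin(s)$. The boundary conditions carry over: $w(0,\tau) = w(\pi,\tau) = 0$.
Separating variables: $w = \sum c_n e^{-n^2\tau} \sin(ns)$. From $w(s,0) = 3 \sin(s)$: $c_1=3$.
So $w(s,\tau) = 3 e^{-\tau} \sin(s)$, and $u(s,\tau) = e^{2s}w(s,\tau)$.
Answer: $u(s, \tau) = 3 e^{-\tau} e^{2 s} \sin(s)$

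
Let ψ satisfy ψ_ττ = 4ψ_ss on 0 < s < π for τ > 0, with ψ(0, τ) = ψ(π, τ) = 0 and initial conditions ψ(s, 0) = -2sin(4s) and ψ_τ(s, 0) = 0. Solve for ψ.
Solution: Using separation of variables ψ = X(s)T(τ):
Eigenfunctions: sin(ns), n = 1, 2, 3, ...
General solution: ψ(s, τ) = Σ [A_n cos(2n τ) + B_n sin(2n τ)] sin(ns)
From ψ(s,0) = -2sin(4s): A_4=-2. From ψ_τ(s,0) = 0: all B_n = 0.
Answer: ψ(s, τ) = -2sin(4s)cos(8τ)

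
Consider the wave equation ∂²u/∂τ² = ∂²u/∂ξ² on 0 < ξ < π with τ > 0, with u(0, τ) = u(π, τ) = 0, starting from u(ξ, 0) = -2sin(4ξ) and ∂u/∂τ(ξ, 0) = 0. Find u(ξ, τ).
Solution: Separating variables: u = Σ [A_n cos(ω_n τ) + B_n sin(ω_n τ)] sin(nξ), ω_n = n. From ICs: A_4=-2.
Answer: u(ξ, τ) = -2sin(4ξ)cos(4τ)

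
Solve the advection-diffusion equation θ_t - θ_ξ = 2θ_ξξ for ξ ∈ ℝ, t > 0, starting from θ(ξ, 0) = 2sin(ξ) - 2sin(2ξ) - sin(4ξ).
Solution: Change to a moving frame: let η = ξ + t, σ = t and write θ(ξ,t) = u(η,σ).
By the chain rule θ_t = u_σ + u_η, θ_ξ = u_η, θ_ξξ = u_ηη.
Then θ_t - θ_ξ = u_σ: the advection term cancels and the PDE becomes the heat equation u_σ = 2u_ηη on η ∈ ℝ.
Initial data: u(η,0) = θ(η,0) = 2sin(η) - 2sin(2η) - sin(4η).
On η ∈ ℝ each mode satisfies (sin(nη))″ = -n² sin(nη), so exp(-2n²σ) sin(nη) solves the heat equation; by superposition u(η,σ) = Σ c_n exp(-2n²σ) sin(nη).
Reading off the coefficients: c_1=2, c_2=-2, c_4=-1, so u(η,σ) = 2exp(-2σ)sin(η) - 2exp(-8σ)sin(2η) - exp(-32σ)sin(4η).
Substituting back η = ξ + t, σ = t: θ(ξ,t) = u(ξ + t, t).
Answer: θ(ξ, t) = 2exp(-2t)sin(t + ξ) - 2exp(-8t)sin(2t + 2ξ) - exp(-32t)sin(4t + 4ξ)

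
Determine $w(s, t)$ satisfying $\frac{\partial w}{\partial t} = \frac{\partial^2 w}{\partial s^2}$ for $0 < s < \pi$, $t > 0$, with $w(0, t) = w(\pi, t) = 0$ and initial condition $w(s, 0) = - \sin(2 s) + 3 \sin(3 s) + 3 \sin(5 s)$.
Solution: Using separation of variables $w = X(s)T(t)$:
Eigenfunctions: $\sin(ns)$, $n = 1, 2, 3, \ldots$
General solution: $w(s, t) = \sum c_n \sin(ns) e^{-n^2 t}$
Matching $w(s,0) = - \sin(2 s) + 3 \sin(3 s) + 3 \sin(5 s)$ term by term: $c_2=-1, c_3=3, c_5=3$.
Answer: $w(s, t) = - e^{-4 t} \sin(2 s) + 3 e^{-9 t} \sin(3 s) + 3 e^{-25 t} \sin(5 s)$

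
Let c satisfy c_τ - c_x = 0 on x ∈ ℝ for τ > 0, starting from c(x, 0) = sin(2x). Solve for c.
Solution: By method of characteristics (waves move left with speed 1):
Along characteristics x + τ = const, c is constant, so c(x,τ) = f(x + τ) with f = c(·, 0).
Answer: c(x, τ) = sin(2x + 2τ)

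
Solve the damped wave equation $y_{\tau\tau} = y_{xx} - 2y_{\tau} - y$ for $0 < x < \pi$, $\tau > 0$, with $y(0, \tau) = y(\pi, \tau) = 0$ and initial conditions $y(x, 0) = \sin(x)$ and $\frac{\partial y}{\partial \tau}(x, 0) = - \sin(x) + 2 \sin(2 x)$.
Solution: Substitute $y = e^{-\tau}u$, i.e. $u = e^{\tau}y$.
By the product rule, $y_{\tau} = e^{-\tau}(u_{\tau} - u)$, $y_{\tau\tau} = e^{-\tau}(u_{\tau\tau} - 2u_{\tau} + u)$, $y_{xx} = e^{-\tau}u_{xx}$.
Substituting into the PDE and dividing by $e^{-\tau}$: $u_{\tau\tau} - 2u_{\tau} + u = u_{xx} - 2(u_{\tau} - u) - u$.
The lower-order terms cancel, leaving the standard wave equation $u_{\tau\tau} = u_{xx}$.
Initial data for $u$: $u(x,0) = y(x,0) = \sin(x)$; $u_{\tau}(x,0) = y_{\tau}(x,0) + y(x,0) = 2 \sin(2 x)$. The boundary conditions carry over: $u(0,\tau) = u(\pi,\tau) = 0$.
Solve for $u$:
  Using separation of variables $u = X(x)T(\tau)$:
  Eigenfunctions: $\sin(nx)$, $n = 1, 2, 3, \ldots$
  General solution: $u(x, \tau) = \sum [A_n \cos(n \tau) + B_n \sin(n \tau)] \sin(nx)$
  From $u(x,0) = \sin(x)$: $A_1=1$. From $u_{\tau}(x,0) = 2 \sin(2 x)$, using $u_{\tau}(x,0) = \sum \omega_n B_n \sin(nx)$ with $\omega_n = n$: $B_2 = 2/2 = 1$.
Hence $u(x,\tau) = \sin(x) \cos(\tau) + \sin(2 x) \sin(2 \tau)$.
Transform back: $y(x,\tau) = e^{-\tau}u(x,\tau)$.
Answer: $y(x, \tau) = e^{-\tau} \sin(2 \tau) \sin(2 x) + e^{-\tau} \sin(x) \cos(\tau)$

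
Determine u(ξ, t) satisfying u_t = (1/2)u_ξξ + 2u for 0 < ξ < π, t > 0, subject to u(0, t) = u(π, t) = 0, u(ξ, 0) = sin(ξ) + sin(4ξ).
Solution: Substitute u = exp(2t)w, i.e. w = exp(-2t)u.
By the product rule, u_t = exp(2t)(w_t + 2w), u_ξξ = exp(2t)w_ξξ.
Substituting into the PDE and dividing by exp(2t): w_t + 2w = (1/2)w_ξξ + 2w.
The lower-order terms cancel, leaving the standard heat equation w_t = (1/2)w_ξξ.
Initial data for w: w(ξ,0) = u(ξ,0) = sin(ξ) + sin(4ξ). The boundary conditions carry over: w(0,t) = w(π,t) = 0.
Solve for w:
  Using separation of variables w = X(ξ)T(t):
  Eigenfunctions: sin(nξ), n = 1, 2, 3, ...
  General solution: w(ξ, t) = Σ c_n sin(nξ) exp(-n² t/2)
  Matching w(ξ,0) = sin(ξ) + sin(4ξ) term by term: c_1=1, c_4=1.
Hence w(ξ,t) = exp(-8t)sin(4ξ) + exp(-t/2)sin(ξ).
Transform back: u(ξ,t) = exp(2t)w(ξ,t).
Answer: u(ξ, t) = exp(3t/2)sin(ξ) + exp(-6t)sin(4ξ)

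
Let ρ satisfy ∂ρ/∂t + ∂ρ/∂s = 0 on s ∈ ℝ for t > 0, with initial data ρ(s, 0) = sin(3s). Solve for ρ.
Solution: By characteristics (ds/dt = 1), ρ(s,t) = f(s - t) with f = ρ(·, 0).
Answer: ρ(s, t) = sin(3s - 3t)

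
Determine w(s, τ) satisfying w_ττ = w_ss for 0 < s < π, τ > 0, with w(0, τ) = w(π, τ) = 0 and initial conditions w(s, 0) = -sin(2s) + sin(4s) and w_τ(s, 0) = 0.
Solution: Separating variables: w = Σ [A_n cos(ω_n τ) + B_n sin(ω_n τ)] sin(ns), ω_n = n. From ICs: A_2=-1, A_4=1.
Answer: w(s, τ) = -sin(2s)cos(2τ) + sin(4s)cos(4τ)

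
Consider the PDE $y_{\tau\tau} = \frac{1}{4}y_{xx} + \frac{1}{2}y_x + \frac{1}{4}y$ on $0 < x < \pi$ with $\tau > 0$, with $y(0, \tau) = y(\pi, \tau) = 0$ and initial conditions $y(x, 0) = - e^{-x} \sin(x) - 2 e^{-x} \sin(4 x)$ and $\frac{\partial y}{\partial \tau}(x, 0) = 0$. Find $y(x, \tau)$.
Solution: Substitute $y = e^{-x}u$, i.e. $u = e^{x}y$.
By the product rule, $y_x = e^{-x}(u_x - u)$, $y_{xx} = e^{-x}(u_{xx} - 2u_x + u)$, $y_{\tau\tau} = e^{-x}u_{\tau\tau}$.
Substituting into the PDE and dividing by $e^{-x}$: $u_{\tau\tau} = \frac{1}{4}(u_{xx} - 2u_x + u) + \frac{1}{2}(u_x - u) + \frac{1}{4}u$.
The lower-order terms cancel, leaving the standard wave equation $u_{\tau\tau} = \frac{1}{4}u_{xx}$.
Initial data for $u$: $u(x,0) = e^{x}y(x,0) = - \sin(x) - 2 \sin(4 x)$; $u_{\tau}(x,0) = e^{x}y_{\tau}(x,0) = 0$. The boundary conditions carry over: $u(0,\tau) = u(\pi,\tau) = 0$.
Solve for $u$:
  Using separation of variables $u = X(x)T(\tau)$:
  Eigenfunctions: $\sin(nx)$, $n = 1, 2, 3, \ldots$
  General solution: $u(x, \tau) = \sum [A_n \cos(n \tau/2) + B_n \sin(n \tau/2)] \sin(nx)$
  From $u(x,0) = - \sin(x) - 2 \sin(4 x)$: $A_1=-1, A_4=-2$. From $u_{\tau}(x,0) = 0$: all $B_n = 0$.
Hence $u(x,\tau) = - \sin(x) \cos(\tau/2) - 2 \sin(4 x) \cos(2 \tau)$.
Transform back: $y(x,\tau) = e^{-x}u(x,\tau)$.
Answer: $y(x, \tau) = - e^{-x} \sin(x) \cos(\tau/2) - 2 e^{-x} \sin(4 x) \cos(2 \tau)$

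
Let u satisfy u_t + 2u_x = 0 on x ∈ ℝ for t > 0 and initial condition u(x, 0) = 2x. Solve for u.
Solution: By characteristics (dx/dt = 2), u(x,t) = f(x - 2t) with f = u(·, 0).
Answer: u(x, t) = -4t + 2x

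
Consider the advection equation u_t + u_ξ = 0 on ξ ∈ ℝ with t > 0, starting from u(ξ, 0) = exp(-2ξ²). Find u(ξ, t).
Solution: By method of characteristics (waves move right with speed 1):
Along characteristics ξ - t = const, u is constant, so u(ξ,t) = f(ξ - t) with f = u(·, 0).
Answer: u(ξ, t) = exp(-2(-t + ξ)²)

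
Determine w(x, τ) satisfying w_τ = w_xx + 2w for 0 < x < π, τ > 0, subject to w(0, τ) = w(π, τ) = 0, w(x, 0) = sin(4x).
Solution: Substitute w = exp(2τ)u, i.e. u = exp(-2τ)w.
By the product rule, w_τ = exp(2τ)(u_τ + 2u), w_xx = exp(2τ)u_xx.
Substituting into the PDE and dividing by exp(2τ): u_τ + 2u = u_xx + 2u.
The lower-order terms cancel, leaving the standard heat equation u_τ = u_xx.
Initial data for u: u(x,0) = w(x,0) = sin(4x). The boundary conditions carry over: u(0,τ) = u(π,τ) = 0.
Solve for u:
  Using separation of variables u = X(x)T(τ):
  Eigenfunctions: sin(nx), n = 1, 2, 3, ...
  General solution: u(x, τ) = Σ c_n sin(nx) exp(-n² τ)
  Matching u(x,0) = sin(4x) term by term: c_4=1.
Hence u(x,τ) = exp(-16τ)sin(4x).
Transform back: w(x,τ) = exp(2τ)u(x,τ).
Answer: w(x, τ) = exp(-14τ)sin(4x)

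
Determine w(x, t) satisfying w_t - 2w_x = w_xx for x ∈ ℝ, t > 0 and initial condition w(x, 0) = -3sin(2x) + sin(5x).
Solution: Moving frame: η = x + 2t, σ = t, w = u(η,σ), so w_t = u_σ + 2u_η and w_xx = u_ηη.
Hence w_t - 2w_x = u_σ and the PDE becomes the heat equation u_σ = u_ηη on η ∈ ℝ.
Initial data: u(η,0) = w(η,0) = -3sin(2η) + sin(5η). Each mode sin(nη) decays as exp(-n²σ) on ℝ, so u(η,σ) = Σ c_n exp(-n²σ) sin(nη) with c_2=-3, c_5=1: u(η,σ) = -3exp(-4σ)sin(2η) + exp(-25σ)sin(5η).
Substituting back: w(x,t) = u(x + 2t, t).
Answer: w(x, t) = -3exp(-4t)sin(4t + 2x) + exp(-25t)sin(10t + 5x)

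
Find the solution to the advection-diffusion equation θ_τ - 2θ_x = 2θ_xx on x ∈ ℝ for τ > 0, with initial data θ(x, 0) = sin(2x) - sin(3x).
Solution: Change to a moving frame: let η = x + 2τ, σ = τ and write θ(x,τ) = u(η,σ).
By the chain rule θ_τ = u_σ + 2u_η, θ_x = u_η, θ_xx = u_ηη.
Then θ_τ - 2θ_x = u_σ: the advection term cancels and the PDE becomes the heat equation u_σ = 2u_ηη on η ∈ ℝ.
Initial data: u(η,0) = θ(η,0) = sin(2η) - sin(3η).
On η ∈ ℝ each mode satisfies (sin(nη))″ = -n² sin(nη), so exp(-2n²σ) sin(nη) solves the heat equation; by superposition u(η,σ) = Σ c_n exp(-2n²σ) sin(nη).
Reading off the coefficients: c_2=1, c_3=-1, so u(η,σ) = exp(-8σ)sin(2η) - exp(-18σ)sin(3η).
Substituting back η = x + 2τ, σ = τ: θ(x,τ) = u(x + 2τ, τ).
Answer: θ(x, τ) = exp(-8τ)sin(2x + 4τ) - exp(-18τ)sin(3x + 6τ)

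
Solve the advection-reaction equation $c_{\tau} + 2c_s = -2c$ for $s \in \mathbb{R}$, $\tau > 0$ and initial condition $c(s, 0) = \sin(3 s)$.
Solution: Substitute $c = e^{-2\tau}u$, i.e. $u = e^{2\tau}c$.
By the product rule, $c_{\tau} = e^{-2\tau}(u_{\tau} - 2u)$, $c_s = e^{-2\tau}u_s$.
Substituting into the PDE and dividing by $e^{-2\tau}$: $u_{\tau} - 2u + 2u_s = -2u$.
The lower-order terms cancel, leaving the standard advection equation $u_{\tau} + 2u_s = 0$.
Initial data for $u$: $u(s,0) = c(s,0) = \sin(3 s)$.
Solve for $u$:
  By method of characteristics (waves move right with speed 2):
  Along characteristics $s - 2\tau =$ const, $u$ is constant, so $u(s,\tau) = f(s - 2\tau)$ with $f = u( \cdot , 0)$.
Hence $u(s,\tau) = \sin(3 s - 6 \tau)$.
Transform back: $c(s,\tau) = e^{-2\tau}u(s,\tau)$.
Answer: $c(s, \tau) = - e^{-2 \tau} \sin(6 \tau - 3 s)$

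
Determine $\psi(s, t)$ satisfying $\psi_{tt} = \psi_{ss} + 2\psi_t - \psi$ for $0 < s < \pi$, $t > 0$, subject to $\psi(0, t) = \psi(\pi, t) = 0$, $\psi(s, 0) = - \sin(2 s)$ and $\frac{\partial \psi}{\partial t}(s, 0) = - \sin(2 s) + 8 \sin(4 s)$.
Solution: Substitute $\psi = e^{t}u$.
Then $\psi_t = e^{t}(u_t + u)$, $\psi_{tt} = e^{t}(u_{tt} + 2u_t + u)$, $\psi_{ss} = e^{t}u_{ss}$; substituting and dividing by $e^{t}$, the lower-order terms cancel: $u_{tt} = u_{ss}$ (standard wave equation).
Data for $u$: $u(s,0) = \psi(s,0) = - \sin(2 s)$; $u_t(s,0) = \psi_t(s,0) - \psi(s,0) = 8 \sin(4 s)$. The boundary conditions carry over: $u(0,t) = u(\pi,t) = 0$.
Separating variables: $u = \sum [A_n \cos(\omega_n t) + B_n \sin(\omega_n t)] \sin(ns)$, $\omega_n = n$. From ICs ($B_n$ = velocity coefficient / $\omega_n$): $A_2=-1, B_4=2$.
So $u(s,t) = - \sin(2 s) \cos(2 t) + 2 \sin(4 s) \sin(4 t)$, and $\psi(s,t) = e^{t}u(s,t)$.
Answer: $\psi(s, t) = - e^{t} \sin(2 s) \cos(2 t) + 2 e^{t} \sin(4 s) \sin(4 t)$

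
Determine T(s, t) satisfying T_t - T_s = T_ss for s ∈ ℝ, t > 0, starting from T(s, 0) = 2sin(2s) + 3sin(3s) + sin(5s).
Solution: Change to a moving frame: let η = s + t, σ = t and write T(s,t) = u(η,σ).
By the chain rule T_t = u_σ + u_η, T_s = u_η, T_ss = u_ηη.
Then T_t - T_s = u_σ: the advection term cancels and the PDE becomes the heat equation u_σ = u_ηη on η ∈ ℝ.
Initial data: u(η,0) = T(η,0) = 2sin(2η) + 3sin(3η) + sin(5η).
On η ∈ ℝ each mode satisfies (sin(nη))″ = -n² sin(nη), so exp(-n²σ) sin(nη) solves the heat equation; by superposition u(η,σ) = Σ c_n exp(-n²σ) sin(nη).
Reading off the coefficients: c_2=2, c_3=3, c_5=1, so u(η,σ) = 2exp(-4σ)sin(2η) + 3exp(-9σ)sin(3η) + exp(-25σ)sin(5η).
Substituting back η = s + t, σ = t: T(s,t) = u(s + t, t).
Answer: T(s, t) = 2exp(-4t)sin(2s + 2t) + 3exp(-9t)sin(3s + 3t) + exp(-25t)sin(5s + 5t)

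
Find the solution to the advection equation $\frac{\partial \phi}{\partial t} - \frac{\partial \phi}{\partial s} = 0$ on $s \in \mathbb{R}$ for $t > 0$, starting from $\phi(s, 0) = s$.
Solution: By method of characteristics (waves move left with speed 1):
Along characteristics $s + t =$ const, $\phi$ is constant, so $\phi(s,t) = f(s + t)$ with $f = \phi( \cdot , 0)$.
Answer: $\phi(s, t) = s + t$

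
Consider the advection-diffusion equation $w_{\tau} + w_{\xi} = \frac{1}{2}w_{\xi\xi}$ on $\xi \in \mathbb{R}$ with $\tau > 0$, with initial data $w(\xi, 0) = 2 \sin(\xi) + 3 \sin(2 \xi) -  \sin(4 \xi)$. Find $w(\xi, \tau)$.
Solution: Moving frame: $\eta = \xi - \tau$, $\sigma = \tau$, $w = u(\eta,\sigma)$, so $w_{\tau} = u_{\sigma} - u_{\eta}$ and $w_{\xi\xi} = u_{\eta\eta}$.
Hence $w_{\tau} + w_{\xi} = u_{\sigma}$ and the PDE becomes the heat equation $u_{\sigma} = \frac{1}{2}u_{\eta\eta}$ on $\eta \in \mathbb{R}$.
Initial data: $u(\eta,0) = w(\eta,0) = 2 \sin(\eta) + 3 \sin(2 \eta) - \sin(4 \eta)$. Each mode $\sin(n\eta)$ decays as $e^{-n^2\sigma/2}$ on $\mathbb{R}$, so $u(\eta,\sigma) = \sum c_n e^{-n^2\sigma/2} \sin(n\eta)$ with $c_1=2, c_2=3, c_4=-1$: $u(\eta,\sigma) = 3 e^{-2 \sigma} \sin(2 \eta) - e^{-8 \sigma} \sin(4 \eta) + 2 e^{-\sigma/2} \sin(\eta)$.
Substituting back: $w(\xi,\tau) = u(\xi - \tau, \tau)$.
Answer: $w(\xi, \tau) = -3 e^{-2 \tau} \sin(2 \tau - 2 \xi) + e^{-8 \tau} \sin(4 \tau - 4 \xi) - 2 e^{-\tau/2} \sin(\tau - \xi)$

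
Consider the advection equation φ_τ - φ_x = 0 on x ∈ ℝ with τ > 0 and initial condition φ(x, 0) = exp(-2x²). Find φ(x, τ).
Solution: By method of characteristics (waves move left with speed 1):
Along characteristics x + τ = const, φ is constant, so φ(x,τ) = f(x + τ) with f = φ(·, 0).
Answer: φ(x, τ) = exp(-2(x + τ)²)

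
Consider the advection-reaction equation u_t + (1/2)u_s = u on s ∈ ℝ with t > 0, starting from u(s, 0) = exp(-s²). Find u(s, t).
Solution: Substitute u = exp(t)w.
Then u_t = exp(t)(w_t + w), u_s = exp(t)w_s; substituting and dividing by exp(t), the lower-order terms cancel: w_t + (1/2)w_s = 0 (standard advection equation).
Data for w: w(s,0) = u(s,0) = exp(-s²).
By characteristics (ds/dt = 1/2), w(s,t) = f(s - (1/2)t) with f = w(·, 0).
So w(s,t) = exp(-(s - t/2)²), and u(s,t) = exp(t)w(s,t).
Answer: u(s, t) = exp(t)exp(-(s - t/2)²)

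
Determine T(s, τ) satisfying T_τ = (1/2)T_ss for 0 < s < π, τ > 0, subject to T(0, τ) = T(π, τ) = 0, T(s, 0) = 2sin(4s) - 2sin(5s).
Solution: Separating variables: T = Σ c_n exp(-n²τ/2) sin(ns). From T(s,0) = 2sin(4s) - 2sin(5s): c_4=2, c_5=-2.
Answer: T(s, τ) = 2exp(-8τ)sin(4s) - 2exp(-25τ/2)sin(5s)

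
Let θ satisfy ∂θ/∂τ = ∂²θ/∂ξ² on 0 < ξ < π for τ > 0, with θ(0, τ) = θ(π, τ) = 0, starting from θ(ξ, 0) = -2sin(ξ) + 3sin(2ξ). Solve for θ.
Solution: Using separation of variables θ = X(ξ)G(τ):
Eigenfunctions: sin(nξ), n = 1, 2, 3, ...
General solution: θ(ξ, τ) = Σ c_n sin(nξ) exp(-n² τ)
Matching θ(ξ,0) = -2sin(ξ) + 3sin(2ξ) term by term: c_1=-2, c_2=3.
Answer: θ(ξ, τ) = -2exp(-τ)sin(ξ) + 3exp(-4τ)sin(2ξ)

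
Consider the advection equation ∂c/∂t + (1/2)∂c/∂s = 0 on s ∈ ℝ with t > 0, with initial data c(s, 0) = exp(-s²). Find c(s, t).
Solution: By method of characteristics (waves move right with speed 1/2):
Along characteristics s - (1/2)t = const, c is constant, so c(s,t) = f(s - (1/2)t) with f = c(·, 0).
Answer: c(s, t) = exp(-(s - t/2)²)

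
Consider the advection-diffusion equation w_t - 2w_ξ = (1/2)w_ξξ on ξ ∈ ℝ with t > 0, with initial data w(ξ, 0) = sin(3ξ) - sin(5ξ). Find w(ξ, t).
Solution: Change to a moving frame: let η = ξ + 2t, σ = t and write w(ξ,t) = u(η,σ).
By the chain rule w_t = u_σ + 2u_η, w_ξ = u_η, w_ξξ = u_ηη.
Then w_t - 2w_ξ = u_σ: the advection term cancels and the PDE becomes the heat equation u_σ = (1/2)u_ηη on η ∈ ℝ.
Initial data: u(η,0) = w(η,0) = sin(3η) - sin(5η).
On η ∈ ℝ each mode satisfies (sin(nη))″ = -n² sin(nη), so exp(-n²σ/2) sin(nη) solves the heat equation; by superposition u(η,σ) = Σ c_n exp(-n²σ/2) sin(nη).
Reading off the coefficients: c_3=1, c_5=-1, so u(η,σ) = exp(-9σ/2)sin(3η) - exp(-25σ/2)sin(5η).
Substituting back η = ξ + 2t, σ = t: w(ξ,t) = u(ξ + 2t, t).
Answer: w(ξ, t) = exp(-9t/2)sin(6t + 3ξ) - exp(-25t/2)sin(10t + 5ξ)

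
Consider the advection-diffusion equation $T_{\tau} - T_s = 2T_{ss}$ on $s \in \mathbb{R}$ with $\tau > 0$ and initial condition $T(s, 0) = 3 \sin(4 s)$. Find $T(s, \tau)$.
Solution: Change to a moving frame: let $\eta = s + \tau$, $\sigma = \tau$ and write $T(s,\tau) = u(\eta,\sigma)$.
By the chain rule $T_{\tau} = u_{\sigma} + u_{\eta}$, $T_s = u_{\eta}$, $T_{ss} = u_{\eta\eta}$.
Then $T_{\tau} - T_s = u_{\sigma}$: the advection term cancels and the PDE becomes the heat equation $u_{\sigma} = 2u_{\eta\eta}$ on $\eta \in \mathbb{R}$.
Initial data: $u(\eta,0) = T(\eta,0) = 3 \sin(4 \eta)$.
On $\eta \in \mathbb{R}$ each mode satisfies $(\sin(n\eta))'' = -n^2 \sin(n\eta)$, so $e^{-2n^2\sigma} \sin(n\eta)$ solves the heat equation; by superposition $u(\eta,\sigma) = \sum c_n e^{-2n^2\sigma} \sin(n\eta)$.
Reading off the coefficients: $c_4=3$, so $u(\eta,\sigma) = 3 e^{-32 \sigma} \sin(4 \eta)$.
Substituting back $\eta = s + \tau$, $\sigma = \tau$: $T(s,\tau) = u(s + \tau, \tau)$.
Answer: $T(s, \tau) = 3 e^{-32 \tau} \sin(4 \tau + 4 s)$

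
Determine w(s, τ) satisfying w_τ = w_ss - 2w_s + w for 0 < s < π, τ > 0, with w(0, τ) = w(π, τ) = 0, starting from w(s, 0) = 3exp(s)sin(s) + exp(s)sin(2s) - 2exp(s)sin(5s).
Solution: Substitute w = exp(s)u, i.e. u = exp(-s)w.
By the product rule, w_s = exp(s)(u_s + u), w_ss = exp(s)(u_ss + 2u_s + u), w_τ = exp(s)u_τ.
Substituting into the PDE and dividing by exp(s): u_τ = (u_ss + 2u_s + u) - 2(u_s + u) + u.
The lower-order terms cancel, leaving the standard heat equation u_τ = u_ss.
Initial data for u: u(s,0) = exp(-s)w(s,0) = 3sin(s) + sin(2s) - 2sin(5s). The boundary conditions carry over: u(0,τ) = u(π,τ) = 0.
Solve for u:
  Using separation of variables u = X(s)T(τ):
  Eigenfunctions: sin(ns), n = 1, 2, 3, ...
  General solution: u(s, τ) = Σ c_n sin(ns) exp(-n² τ)
  Matching u(s,0) = 3sin(s) + sin(2s) - 2sin(5s) term by term: c_1=3, c_2=1, c_5=-2.
Hence u(s,τ) = 3exp(-τ)sin(s) + exp(-4τ)sin(2s) - 2exp(-25τ)sin(5s).
Transform back: w(s,τ) = exp(s)u(s,τ).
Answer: w(s, τ) = 3exp(s)exp(-τ)sin(s) + exp(s)exp(-4τ)sin(2s) - 2exp(s)exp(-25τ)sin(5s)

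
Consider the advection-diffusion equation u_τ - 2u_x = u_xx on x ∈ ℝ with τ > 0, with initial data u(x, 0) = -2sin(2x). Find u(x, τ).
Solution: Change to a moving frame: let η = x + 2τ, σ = τ and write u(x,τ) = w(η,σ).
By the chain rule u_τ = w_σ + 2w_η, u_x = w_η, u_xx = w_ηη.
Then u_τ - 2u_x = w_σ: the advection term cancels and the PDE becomes the heat equation w_σ = w_ηη on η ∈ ℝ.
Initial data: w(η,0) = u(η,0) = -2sin(2η).
On η ∈ ℝ each mode satisfies (sin(nη))″ = -n² sin(nη), so exp(-n²σ) sin(nη) solves the heat equation; by superposition w(η,σ) = Σ c_n exp(-n²σ) sin(nη).
Reading off the coefficients: c_2=-2, so w(η,σ) = -2exp(-4σ)sin(2η).
Substituting back η = x + 2τ, σ = τ: u(x,τ) = w(x + 2τ, τ).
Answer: u(x, τ) = -2exp(-4τ)sin(2x + 4τ)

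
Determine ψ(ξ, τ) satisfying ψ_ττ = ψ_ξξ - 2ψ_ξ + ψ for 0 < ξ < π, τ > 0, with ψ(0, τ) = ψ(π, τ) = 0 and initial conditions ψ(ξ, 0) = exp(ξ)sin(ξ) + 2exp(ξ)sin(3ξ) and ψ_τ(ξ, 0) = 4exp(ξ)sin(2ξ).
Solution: Substitute ψ = exp(ξ)u, i.e. u = exp(-ξ)ψ.
By the product rule, ψ_ξ = exp(ξ)(u_ξ + u), ψ_ξξ = exp(ξ)(u_ξξ + 2u_ξ + u), ψ_ττ = exp(ξ)u_ττ.
Substituting into the PDE and dividing by exp(ξ): u_ττ = (u_ξξ + 2u_ξ + u) - 2(u_ξ + u) + u.
The lower-order terms cancel, leaving the standard wave equation u_ττ = u_ξξ.
Initial data for u: u(ξ,0) = exp(-ξ)ψ(ξ,0) = sin(ξ) + 2sin(3ξ); u_τ(ξ,0) = exp(-ξ)ψ_τ(ξ,0) = 4sin(2ξ). The boundary conditions carry over: u(0,τ) = u(π,τ) = 0.
Solve for u:
  Using separation of variables u = X(ξ)T(τ):
  Eigenfunctions: sin(nξ), n = 1, 2, 3, ...
  General solution: u(ξ, τ) = Σ [A_n cos(n τ) + B_n sin(n τ)] sin(nξ)
  From u(ξ,0) = sin(ξ) + 2sin(3ξ): A_1=1, A_3=2. From u_τ(ξ,0) = 4sin(2ξ), using u_τ(ξ,0) = Σ ω_n B_n sin(nξ) with ω_n = n: B_2 = 4/2 = 2.
Hence u(ξ,τ) = sin(ξ)cos(τ) + 2sin(2ξ)sin(2τ) + 2sin(3ξ)cos(3τ).
Transform back: ψ(ξ,τ) = exp(ξ)u(ξ,τ).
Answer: ψ(ξ, τ) = exp(ξ)sin(ξ)cos(τ) + 2exp(ξ)sin(2ξ)sin(2τ) + 2exp(ξ)sin(3ξ)cos(3τ)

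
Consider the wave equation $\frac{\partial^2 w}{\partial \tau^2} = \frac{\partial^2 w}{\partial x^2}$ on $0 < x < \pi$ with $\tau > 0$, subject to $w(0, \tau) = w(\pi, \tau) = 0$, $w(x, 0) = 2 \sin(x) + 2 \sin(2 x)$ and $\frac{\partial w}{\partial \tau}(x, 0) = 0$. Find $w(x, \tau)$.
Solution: Separating variables: $w = \sum [A_n \cos(\omega_n \tau) + B_n \sin(\omega_n \tau)] \sin(nx)$, $\omega_n = n$. From ICs: $A_1=2, A_2=2$.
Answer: $w(x, \tau) = 2 \sin(x) \cos(\tau) + 2 \sin(2 x) \cos(2 \tau)$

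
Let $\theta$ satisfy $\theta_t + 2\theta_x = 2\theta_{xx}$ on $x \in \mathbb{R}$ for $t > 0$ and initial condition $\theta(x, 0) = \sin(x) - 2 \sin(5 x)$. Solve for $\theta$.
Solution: Change to a moving frame: let $\eta = x - 2t$, $\sigma = t$ and write $\theta(x,t) = u(\eta,\sigma)$.
By the chain rule $\theta_t = u_{\sigma} - 2u_{\eta}$, $\theta_x = u_{\eta}$, $\theta_{xx} = u_{\eta\eta}$.
Then $\theta_t + 2\theta_x = u_{\sigma}$: the advection term cancels and the PDE becomes the heat equation $u_{\sigma} = 2u_{\eta\eta}$ on $\eta \in \mathbb{R}$.
Initial data: $u(\eta,0) = \theta(\eta,0) = \sin(\eta) - 2 \sin(5 \eta)$.
On $\eta \in \mathbb{R}$ each mode satisfies $(\sin(n\eta))'' = -n^2 \sin(n\eta)$, so $e^{-2n^2\sigma} \sin(n\eta)$ solves the heat equation; by superposition $u(\eta,\sigma) = \sum c_n e^{-2n^2\sigma} \sin(n\eta)$.
Reading off the coefficients: $c_1=1, c_5=-2$, so $u(\eta,\sigma) = e^{-2 \sigma} \sin(\eta) - 2 e^{-50 \sigma} \sin(5 \eta)$.
Substituting back $\eta = x - 2t$, $\sigma = t$: $\theta(x,t) = u(x - 2t, t)$.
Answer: $\theta(x, t) = - e^{-2 t} \sin(2 t - x) + 2 e^{-50 t} \sin(10 t - 5 x)$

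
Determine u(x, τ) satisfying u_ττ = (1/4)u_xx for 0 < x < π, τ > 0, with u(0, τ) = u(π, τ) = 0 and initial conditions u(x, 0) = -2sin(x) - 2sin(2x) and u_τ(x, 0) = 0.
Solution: Separating variables: u = Σ [A_n cos(ω_n τ) + B_n sin(ω_n τ)] sin(nx), ω_n = n/2. From ICs: A_1=-2, A_2=-2.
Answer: u(x, τ) = -2sin(x)cos(τ/2) - 2sin(2x)cos(τ)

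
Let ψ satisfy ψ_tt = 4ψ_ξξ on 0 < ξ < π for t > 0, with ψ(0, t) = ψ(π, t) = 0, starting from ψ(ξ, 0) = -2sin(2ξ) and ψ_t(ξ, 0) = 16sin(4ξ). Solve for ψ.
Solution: Separating variables: ψ = Σ [A_n cos(ω_n t) + B_n sin(ω_n t)] sin(nξ), ω_n = 2n. From ICs (B_n = velocity coefficient / ω_n): A_2=-2, B_4=2.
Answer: ψ(ξ, t) = 2sin(8t)sin(4ξ) - 2sin(2ξ)cos(4t)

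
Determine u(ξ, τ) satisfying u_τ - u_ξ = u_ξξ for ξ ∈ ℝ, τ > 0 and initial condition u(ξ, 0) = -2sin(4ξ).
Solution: Change to a moving frame: let η = ξ + τ, σ = τ and write u(ξ,τ) = w(η,σ).
By the chain rule u_τ = w_σ + w_η, u_ξ = w_η, u_ξξ = w_ηη.
Then u_τ - u_ξ = w_σ: the advection term cancels and the PDE becomes the heat equation w_σ = w_ηη on η ∈ ℝ.
Initial data: w(η,0) = u(η,0) = -2sin(4η).
On η ∈ ℝ each mode satisfies (sin(nη))″ = -n² sin(nη), so exp(-n²σ) sin(nη) solves the heat equation; by superposition w(η,σ) = Σ c_n exp(-n²σ) sin(nη).
Reading off the coefficients: c_4=-2, so w(η,σ) = -2exp(-16σ)sin(4η).
Substituting back η = ξ + τ, σ = τ: u(ξ,τ) = w(ξ + τ, τ).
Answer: u(ξ, τ) = -2exp(-16τ)sin(4ξ + 4τ)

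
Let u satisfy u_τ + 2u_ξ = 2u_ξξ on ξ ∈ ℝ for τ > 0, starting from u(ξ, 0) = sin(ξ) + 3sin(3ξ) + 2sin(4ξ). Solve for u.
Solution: Moving frame: η = ξ - 2τ, σ = τ, u = w(η,σ), so u_τ = w_σ - 2w_η and u_ξξ = w_ηη.
Hence u_τ + 2u_ξ = w_σ and the PDE becomes the heat equation w_σ = 2w_ηη on η ∈ ℝ.
Initial data: w(η,0) = u(η,0) = sin(η) + 3sin(3η) + 2sin(4η). Each mode sin(nη) decays as exp(-2n²σ) on ℝ, so w(η,σ) = Σ c_n exp(-2n²σ) sin(nη) with c_1=1, c_3=3, c_4=2: w(η,σ) = exp(-2σ)sin(η) + 3exp(-18σ)sin(3η) + 2exp(-32σ)sin(4η).
Substituting back: u(ξ,τ) = w(ξ - 2τ, τ).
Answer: u(ξ, τ) = exp(-2τ)sin(ξ - 2τ) + 3exp(-18τ)sin(3ξ - 6τ) + 2exp(-32τ)sin(4ξ - 8τ)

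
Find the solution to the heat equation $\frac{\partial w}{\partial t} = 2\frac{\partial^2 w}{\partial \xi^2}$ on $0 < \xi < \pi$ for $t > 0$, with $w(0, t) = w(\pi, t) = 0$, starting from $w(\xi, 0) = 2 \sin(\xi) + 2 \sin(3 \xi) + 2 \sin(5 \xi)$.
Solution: Separating variables: $w = \sum c_n e^{-2n^2t} \sin(n\xi)$. From $w(\xi,0) = 2 \sin(\xi) + 2 \sin(3 \xi) + 2 \sin(5 \xi)$: $c_1=2, c_3=2, c_5=2$.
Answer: $w(\xi, t) = 2 e^{-2 t} \sin(\xi) + 2 e^{-18 t} \sin(3 \xi) + 2 e^{-50 t} \sin(5 \xi)$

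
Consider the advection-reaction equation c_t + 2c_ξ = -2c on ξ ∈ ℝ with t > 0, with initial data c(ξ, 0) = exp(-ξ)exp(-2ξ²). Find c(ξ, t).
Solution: Substitute c = exp(-ξ)u, i.e. u = exp(ξ)c.
By the product rule, c_ξ = exp(-ξ)(u_ξ - u), c_t = exp(-ξ)u_t.
Substituting into the PDE and dividing by exp(-ξ): u_t + 2(u_ξ - u) = -2u.
The lower-order terms cancel, leaving the standard advection equation u_t + 2u_ξ = 0.
Initial data for u: u(ξ,0) = exp(ξ)c(ξ,0) = exp(-2ξ²).
Solve for u:
  By method of characteristics (waves move right with speed 2):
  Along characteristics ξ - 2t = const, u is constant, so u(ξ,t) = f(ξ - 2t) with f = u(·, 0).
Hence u(ξ,t) = exp(-2(-2t + ξ)²).
Transform back: c(ξ,t) = exp(-ξ)u(ξ,t).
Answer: c(ξ, t) = exp(-ξ)exp(-2(-2t + ξ)²)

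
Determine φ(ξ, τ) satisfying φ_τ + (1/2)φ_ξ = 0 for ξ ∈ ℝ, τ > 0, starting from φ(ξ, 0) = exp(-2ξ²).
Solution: By method of characteristics (waves move right with speed 1/2):
Along characteristics ξ - (1/2)τ = const, φ is constant, so φ(ξ,τ) = f(ξ - (1/2)τ) with f = φ(·, 0).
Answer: φ(ξ, τ) = exp(-2(ξ - τ/2)²)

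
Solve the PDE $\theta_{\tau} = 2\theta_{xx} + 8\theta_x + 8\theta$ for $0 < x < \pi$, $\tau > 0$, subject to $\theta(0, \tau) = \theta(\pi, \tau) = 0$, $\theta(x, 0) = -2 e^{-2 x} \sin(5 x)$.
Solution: Substitute $\theta = e^{-2x}u$, i.e. $u = e^{2x}\theta$.
By the product rule, $\theta_x = e^{-2x}(u_x - 2u)$, $\theta_{xx} = e^{-2x}(u_{xx} - 4u_x + 4u)$, $\theta_{\tau} = e^{-2x}u_{\tau}$.
Substituting into the PDE and dividing by $e^{-2x}$: $u_{\tau} = 2(u_{xx} - 4u_x + 4u) + 8(u_x - 2u) + 8u$.
The lower-order terms cancel, leaving the standard heat equation $u_{\tau} = 2u_{xx}$.
Initial data for $u$: $u(x,0) = e^{2x}\theta(x,0) = -2 \sin(5 x)$. The boundary conditions carry over: $u(0,\tau) = u(\pi,\tau) = 0$.
Solve for $u$:
  Using separation of variables $u = X(x)G(\tau)$:
  Eigenfunctions: $\sin(nx)$, $n = 1, 2, 3, \ldots$
  General solution: $u(x, \tau) = \sum c_n \sin(nx) e^{-2n^2 \tau}$
  Matching $u(x,0) = -2 \sin(5 x)$ term by term: $c_5=-2$.
Hence $u(x,\tau) = -2 e^{-50 \tau} \sin(5 x)$.
Transform back: $\theta(x,\tau) = e^{-2x}u(x,\tau)$.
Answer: $\theta(x, \tau) = -2 e^{-50 \tau} e^{-2 x} \sin(5 x)$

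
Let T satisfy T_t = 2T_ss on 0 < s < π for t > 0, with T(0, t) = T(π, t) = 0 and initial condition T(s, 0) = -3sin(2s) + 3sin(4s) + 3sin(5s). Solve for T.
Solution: Using separation of variables T = X(s)G(t):
Eigenfunctions: sin(ns), n = 1, 2, 3, ...
General solution: T(s, t) = Σ c_n sin(ns) exp(-2n² t)
Matching T(s,0) = -3sin(2s) + 3sin(4s) + 3sin(5s) term by term: c_2=-3, c_4=3, c_5=3.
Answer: T(s, t) = -3exp(-8t)sin(2s) + 3exp(-32t)sin(4s) + 3exp(-50t)sin(5s)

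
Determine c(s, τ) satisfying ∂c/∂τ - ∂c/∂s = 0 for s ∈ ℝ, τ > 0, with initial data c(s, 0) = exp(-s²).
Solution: By characteristics (ds/dτ = -1), c(s,τ) = f(s + τ) with f = c(·, 0).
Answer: c(s, τ) = exp(-(s + τ)²)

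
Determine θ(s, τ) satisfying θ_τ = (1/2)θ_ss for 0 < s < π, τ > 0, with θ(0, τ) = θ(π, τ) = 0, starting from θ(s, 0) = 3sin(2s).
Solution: Separating variables: θ = Σ c_n exp(-n²τ/2) sin(ns). From θ(s,0) = 3sin(2s): c_2=3.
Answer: θ(s, τ) = 3exp(-2τ)sin(2s)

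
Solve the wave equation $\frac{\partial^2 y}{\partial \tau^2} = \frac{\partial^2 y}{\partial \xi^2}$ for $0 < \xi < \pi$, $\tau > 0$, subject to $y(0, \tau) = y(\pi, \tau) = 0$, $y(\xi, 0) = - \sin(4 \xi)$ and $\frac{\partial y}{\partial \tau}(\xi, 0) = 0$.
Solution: Using separation of variables $y = X(\xi)T(\tau)$:
Eigenfunctions: $\sin(n\xi)$, $n = 1, 2, 3, \ldots$
General solution: $y(\xi, \tau) = \sum [A_n \cos(n \tau) + B_n \sin(n \tau)] \sin(n\xi)$
From $y(\xi,0) = - \sin(4 \xi)$: $A_4=-1$. From $y_{\tau}(\xi,0) = 0$: all $B_n = 0$.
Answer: $y(\xi, \tau) = - \sin(4 \xi) \cos(4 \tau)$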